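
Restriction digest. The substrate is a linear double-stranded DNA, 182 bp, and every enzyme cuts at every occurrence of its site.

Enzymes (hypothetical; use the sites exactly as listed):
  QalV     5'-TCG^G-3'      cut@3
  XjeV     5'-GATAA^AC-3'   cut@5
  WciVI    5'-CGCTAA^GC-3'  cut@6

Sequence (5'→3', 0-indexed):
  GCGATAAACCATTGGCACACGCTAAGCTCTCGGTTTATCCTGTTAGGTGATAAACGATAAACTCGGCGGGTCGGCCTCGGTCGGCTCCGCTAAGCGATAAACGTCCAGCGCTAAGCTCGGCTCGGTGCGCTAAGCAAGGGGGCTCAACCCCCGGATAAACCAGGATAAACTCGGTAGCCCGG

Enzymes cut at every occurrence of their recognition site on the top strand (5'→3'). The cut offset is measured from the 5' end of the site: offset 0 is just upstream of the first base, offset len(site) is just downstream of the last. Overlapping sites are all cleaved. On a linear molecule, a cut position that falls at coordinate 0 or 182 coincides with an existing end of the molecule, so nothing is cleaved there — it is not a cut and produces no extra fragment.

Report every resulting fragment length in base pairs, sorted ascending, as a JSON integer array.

[4,5,5,5,5,6,7,7,7,7,8,9,9,10,10,14,18,21,25]

Per-enzyme occurrences:
  QalV TCGG/3: at [29, 62, 70, 76, 80, 116, 121, 170] ⇒ [32, 65, 73, 79, 83, 119, 124, 173]
  XjeV GATAAAC/5: at [2, 48, 55, 95, 153, 163] ⇒ [7, 53, 60, 100, 158, 168]
  WciVI CGCTAAGC/6: at [19, 87, 108, 127] ⇒ [25, 93, 114, 133]

All cut coordinates (distinct, sorted): [7, 25, 32, 53, 60, 65, 73, 79, 83, 93, 100, 114, 119, 124, 133, 158, 168, 173]

Fragments:
  [0,7): 7 bp
  [7,25): 18 bp
  [25,32): 7 bp
  [32,53): 21 bp
  [53,60): 7 bp
  [60,65): 5 bp
  [65,73): 8 bp
  [73,79): 6 bp
  [79,83): 4 bp
  [83,93): 10 bp
  [93,100): 7 bp
  [100,114): 14 bp
  [114,119): 5 bp
  [119,124): 5 bp
  [124,133): 9 bp
  [133,158): 25 bp
  [158,168): 10 bp
  [168,173): 5 bp
  [173,182): 9 bp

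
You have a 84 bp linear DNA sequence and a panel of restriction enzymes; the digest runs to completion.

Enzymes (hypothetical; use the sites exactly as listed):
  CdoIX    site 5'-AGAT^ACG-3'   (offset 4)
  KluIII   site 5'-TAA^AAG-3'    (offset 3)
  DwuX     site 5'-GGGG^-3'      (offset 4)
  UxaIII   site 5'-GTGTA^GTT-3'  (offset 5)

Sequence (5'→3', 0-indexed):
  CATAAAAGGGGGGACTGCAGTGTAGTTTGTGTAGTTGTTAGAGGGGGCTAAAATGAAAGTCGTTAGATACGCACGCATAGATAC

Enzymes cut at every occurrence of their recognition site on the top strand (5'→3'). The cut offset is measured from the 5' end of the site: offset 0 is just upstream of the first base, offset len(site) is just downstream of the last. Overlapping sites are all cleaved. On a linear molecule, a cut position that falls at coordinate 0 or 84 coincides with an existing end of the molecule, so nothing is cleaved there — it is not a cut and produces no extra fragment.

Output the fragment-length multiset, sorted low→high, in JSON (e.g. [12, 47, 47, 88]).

Scan for sites:
  CdoIX (AGATACG, off=4): starts [64] → cuts [68]
  KluIII (TAAAAG, off=3): starts [2] → cuts [5]
  DwuX (GGGG, off=4): starts [7, 8, 9, 42, 43] → cuts [11, 12, 13, 46, 47]
  UxaIII (GTGTAGTT, off=5): starts [19, 28] → cuts [24, 33]

All cut coordinates (distinct, sorted): [5, 11, 12, 13, 24, 33, 46, 47, 68]

Fragments:
  [0,5): 5 bp
  [5,11): 6 bp
  [11,12): 1 bp
  [12,13): 1 bp
  [13,24): 11 bp
  [24,33): 9 bp
  [33,46): 13 bp
  [46,47): 1 bp
  [47,68): 21 bp
  [68,84): 16 bp

[1,1,1,5,6,9,11,13,16,21]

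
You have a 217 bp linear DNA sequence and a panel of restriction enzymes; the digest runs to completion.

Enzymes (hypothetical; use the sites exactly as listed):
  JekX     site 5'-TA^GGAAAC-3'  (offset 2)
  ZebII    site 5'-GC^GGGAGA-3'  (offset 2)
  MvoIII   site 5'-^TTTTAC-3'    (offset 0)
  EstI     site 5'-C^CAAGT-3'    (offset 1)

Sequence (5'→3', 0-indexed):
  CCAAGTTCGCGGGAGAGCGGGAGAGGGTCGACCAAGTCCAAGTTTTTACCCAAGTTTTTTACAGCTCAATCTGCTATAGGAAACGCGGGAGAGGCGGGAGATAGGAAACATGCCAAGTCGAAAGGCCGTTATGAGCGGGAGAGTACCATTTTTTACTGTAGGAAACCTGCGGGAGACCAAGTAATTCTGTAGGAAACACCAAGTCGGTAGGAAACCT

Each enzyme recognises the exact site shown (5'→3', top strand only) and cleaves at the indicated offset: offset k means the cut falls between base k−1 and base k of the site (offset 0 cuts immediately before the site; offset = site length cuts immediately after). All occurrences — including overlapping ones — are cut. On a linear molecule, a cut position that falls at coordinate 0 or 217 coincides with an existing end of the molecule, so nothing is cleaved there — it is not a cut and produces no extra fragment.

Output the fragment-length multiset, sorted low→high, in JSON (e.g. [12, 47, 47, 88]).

Site scan:
  JekX TAGGAAAC/2: at [76, 101, 158, 189, 207] ⇒ [78, 103, 160, 191, 209]
  ZebII GCGGGAGA/2: at [8, 16, 84, 93, 134, 168] ⇒ [10, 18, 86, 95, 136, 170]
  MvoIII TTTTAC/0: at [43, 56, 150] ⇒ [43, 56, 150]
  EstI CCAAGT/1: at [0, 31, 37, 49, 112, 176, 198] ⇒ [1, 32, 38, 50, 113, 177, 199]

Pooled cuts: [1, 10, 18, 32, 38, 43, 50, 56, 78, 86, 95, 103, 113, 136, 150, 160, 170, 177, 191, 199, 209]

Fragments:
  [0,1): 1 bp
  [1,10): 9 bp
  [10,18): 8 bp
  [18,32): 14 bp
  [32,38): 6 bp
  [38,43): 5 bp
  [43,50): 7 bp
  [50,56): 6 bp
  [56,78): 22 bp
  [78,86): 8 bp
  [86,95): 9 bp
  [95,103): 8 bp
  [103,113): 10 bp
  [113,136): 23 bp
  [136,150): 14 bp
  [150,160): 10 bp
  [160,170): 10 bp
  [170,177): 7 bp
  [177,191): 14 bp
  [191,199): 8 bp
  [199,209): 10 bp
  [209,217): 8 bp

[1,5,6,6,7,7,8,8,8,8,8,9,9,10,10,10,10,14,14,14,22,23]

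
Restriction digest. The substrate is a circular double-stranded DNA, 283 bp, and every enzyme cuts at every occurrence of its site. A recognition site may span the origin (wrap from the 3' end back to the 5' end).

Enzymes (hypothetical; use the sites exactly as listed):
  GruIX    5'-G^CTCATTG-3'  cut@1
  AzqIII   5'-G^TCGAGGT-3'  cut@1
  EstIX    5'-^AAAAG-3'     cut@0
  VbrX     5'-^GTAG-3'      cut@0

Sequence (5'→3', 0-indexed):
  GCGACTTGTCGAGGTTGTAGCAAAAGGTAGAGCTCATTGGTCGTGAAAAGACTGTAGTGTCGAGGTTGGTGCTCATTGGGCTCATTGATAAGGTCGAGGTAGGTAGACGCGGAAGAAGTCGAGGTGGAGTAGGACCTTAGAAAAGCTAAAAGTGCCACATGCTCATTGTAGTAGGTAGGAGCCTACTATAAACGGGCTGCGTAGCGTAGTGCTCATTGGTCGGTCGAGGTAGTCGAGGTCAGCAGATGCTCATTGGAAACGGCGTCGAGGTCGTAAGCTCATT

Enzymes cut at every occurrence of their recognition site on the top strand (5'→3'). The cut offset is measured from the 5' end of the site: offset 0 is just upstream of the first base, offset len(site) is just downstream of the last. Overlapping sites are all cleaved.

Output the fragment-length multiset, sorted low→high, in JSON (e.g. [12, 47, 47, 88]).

Per-enzyme occurrences:
  GruIX GCTCATTG/1: at [31, 70, 79, 160, 210, 247, 276] ⇒ [32, 71, 80, 161, 211, 248, 277]
  AzqIII GTCGAGGT/1: at [7, 58, 92, 117, 222, 231, 263] ⇒ [8, 59, 93, 118, 223, 232, 264]
  EstIX AAAAG/0: at [21, 45, 140, 147] ⇒ [21, 45, 140, 147]
  VbrX GTAG/0: at [16, 26, 53, 98, 102, 128, 167, 170, 174, 200, 205, 228] ⇒ [16, 26, 53, 98, 102, 128, 167, 170, 174, 200, 205, 228]

All cut coordinates (distinct, sorted): [8, 16, 21, 26, 32, 45, 53, 59, 71, 80, 93, 98, 102, 118, 128, 140, 147, 161, 167, 170, 174, 200, 205, 211, 223, 228, 232, 248, 264, 277]

Fragments:
  8→16: 8 bp
  16→21: 5 bp
  21→26: 5 bp
  26→32: 6 bp
  32→45: 13 bp
  45→53: 8 bp
  53→59: 6 bp
  59→71: 12 bp
  71→80: 9 bp
  80→93: 13 bp
  93→98: 5 bp
  98→102: 4 bp
  102→118: 16 bp
  118→128: 10 bp
  128→140: 12 bp
  140→147: 7 bp
  147→161: 14 bp
  161→167: 6 bp
  167→170: 3 bp
  170→174: 4 bp
  174→200: 26 bp
  200→205: 5 bp
  205→211: 6 bp
  211→223: 12 bp
  223→228: 5 bp
  228→232: 4 bp
  232→248: 16 bp
  248→264: 16 bp
  264→277: 13 bp
  277→8 (wrap): 283-277+8 = 14 bp

[3,4,4,4,5,5,5,5,5,6,6,6,6,7,8,8,9,10,12,12,12,13,13,13,14,14,16,16,16,26]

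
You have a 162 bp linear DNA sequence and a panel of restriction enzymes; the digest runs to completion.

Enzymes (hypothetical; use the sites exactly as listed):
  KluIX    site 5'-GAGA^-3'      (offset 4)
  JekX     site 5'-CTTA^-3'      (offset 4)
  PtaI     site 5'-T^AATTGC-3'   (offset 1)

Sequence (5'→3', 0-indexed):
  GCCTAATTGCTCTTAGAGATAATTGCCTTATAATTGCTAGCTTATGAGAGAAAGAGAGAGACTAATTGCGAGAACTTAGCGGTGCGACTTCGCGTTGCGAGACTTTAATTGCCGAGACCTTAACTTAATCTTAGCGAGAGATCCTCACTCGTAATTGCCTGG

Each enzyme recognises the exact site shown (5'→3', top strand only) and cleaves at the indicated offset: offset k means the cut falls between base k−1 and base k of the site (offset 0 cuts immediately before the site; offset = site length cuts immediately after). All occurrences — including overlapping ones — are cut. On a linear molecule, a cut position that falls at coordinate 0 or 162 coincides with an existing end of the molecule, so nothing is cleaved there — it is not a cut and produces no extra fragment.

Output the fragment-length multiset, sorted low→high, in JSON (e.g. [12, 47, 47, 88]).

[1,1,2,2,2,2,2,4,4,4,5,5,5,5,6,6,6,10,10,10,11,11,11,13,24]

Scan for sites:
  KluIX GAGA/4: at [15, 45, 47, 53, 55, 57, 69, 98, 113, 135, 137] ⇒ [19, 49, 51, 57, 59, 61, 73, 102, 117, 139, 141]
  JekX CTTA/4: at [11, 26, 40, 74, 118, 123, 129] ⇒ [15, 30, 44, 78, 122, 127, 133]
  PtaI TAATTGC/1: at [3, 19, 30, 62, 105, 151] ⇒ [4, 20, 31, 63, 106, 152]

All cut coordinates (distinct, sorted): [4, 15, 19, 20, 30, 31, 44, 49, 51, 57, 59, 61, 63, 73, 78, 102, 106, 117, 122, 127, 133, 139, 141, 152]

Fragment lengths:
  [0,4): 4 bp
  [4,15): 11 bp
  [15,19): 4 bp
  [19,20): 1 bp
  [20,30): 10 bp
  [30,31): 1 bp
  [31,44): 13 bp
  [44,49): 5 bp
  [49,51): 2 bp
  [51,57): 6 bp
  [57,59): 2 bp
  [59,61): 2 bp
  [61,63): 2 bp
  [63,73): 10 bp
  [73,78): 5 bp
  [78,102): 24 bp
  [102,106): 4 bp
  [106,117): 11 bp
  [117,122): 5 bp
  [122,127): 5 bp
  [127,133): 6 bp
  [133,139): 6 bp
  [139,141): 2 bp
  [141,152): 11 bp
  [152,162): 10 bp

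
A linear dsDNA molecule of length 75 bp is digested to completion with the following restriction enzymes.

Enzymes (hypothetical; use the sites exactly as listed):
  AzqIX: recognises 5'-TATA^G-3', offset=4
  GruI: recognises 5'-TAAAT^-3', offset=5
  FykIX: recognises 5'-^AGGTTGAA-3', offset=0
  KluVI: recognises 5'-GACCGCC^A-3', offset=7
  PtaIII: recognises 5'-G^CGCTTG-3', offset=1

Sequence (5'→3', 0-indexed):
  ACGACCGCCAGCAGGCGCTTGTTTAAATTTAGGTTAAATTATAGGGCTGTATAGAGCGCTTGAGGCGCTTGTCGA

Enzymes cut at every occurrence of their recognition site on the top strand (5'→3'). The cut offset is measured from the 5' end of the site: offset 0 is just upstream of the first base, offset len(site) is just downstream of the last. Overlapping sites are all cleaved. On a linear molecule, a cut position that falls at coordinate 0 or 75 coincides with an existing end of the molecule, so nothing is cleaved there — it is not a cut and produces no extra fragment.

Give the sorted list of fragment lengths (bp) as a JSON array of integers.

[3,4,6,9,9,10,10,11,13]

Site scan:
  AzqIX (TATAG, off=4): starts [39, 49] → cuts [43, 53]
  GruI (TAAAT, off=5): starts [23, 34] → cuts [28, 39]
  FykIX (AGGTTGAA, off=0): no sites
  KluVI (GACCGCCA, off=7): starts [2] → cuts [9]
  PtaIII (GCGCTTG, off=1): starts [14, 55, 64] → cuts [15, 56, 65]

Pooled cuts: [9, 15, 28, 39, 43, 53, 56, 65]

Fragment lengths:
  [0,9): 9 bp
  [9,15): 6 bp
  [15,28): 13 bp
  [28,39): 11 bp
  [39,43): 4 bp
  [43,53): 10 bp
  [53,56): 3 bp
  [56,65): 9 bp
  [65,75): 10 bp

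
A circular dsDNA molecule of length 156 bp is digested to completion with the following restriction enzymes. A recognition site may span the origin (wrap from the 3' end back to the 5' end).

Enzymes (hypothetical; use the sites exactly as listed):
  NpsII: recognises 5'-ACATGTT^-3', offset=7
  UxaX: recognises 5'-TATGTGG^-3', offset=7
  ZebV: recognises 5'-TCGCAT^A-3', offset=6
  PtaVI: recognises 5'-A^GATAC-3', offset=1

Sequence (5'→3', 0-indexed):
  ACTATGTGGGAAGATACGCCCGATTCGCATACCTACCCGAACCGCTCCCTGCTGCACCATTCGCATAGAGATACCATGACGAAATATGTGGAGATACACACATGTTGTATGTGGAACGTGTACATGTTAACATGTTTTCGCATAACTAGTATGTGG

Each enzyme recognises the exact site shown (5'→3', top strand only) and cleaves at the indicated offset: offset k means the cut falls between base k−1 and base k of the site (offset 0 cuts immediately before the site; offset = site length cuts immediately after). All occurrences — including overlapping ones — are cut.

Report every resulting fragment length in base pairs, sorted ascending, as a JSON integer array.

[1,3,3,7,8,8,9,13,14,14,18,22,36]

Scan for sites:
  NpsII (ACATGTT, off=7): starts [99, 121, 129] → cuts [106, 128, 136]
  UxaX (TATGTGG, off=7): starts [2, 84, 107, 149] → cuts [0, 9, 91, 114]
  ZebV (TCGCATA, off=6): starts [24, 60, 137] → cuts [30, 66, 143]
  PtaVI (AGATAC, off=1): starts [11, 68, 91] → cuts [12, 69, 92]

All cut coordinates (distinct, sorted): [0, 9, 12, 30, 66, 69, 91, 92, 106, 114, 128, 136, 143]

Fragment lengths:
  0→9: 9 bp
  9→12: 3 bp
  12→30: 18 bp
  30→66: 36 bp
  66→69: 3 bp
  69→91: 22 bp
  91→92: 1 bp
  92→106: 14 bp
  106→114: 8 bp
  114→128: 14 bp
  128→136: 8 bp
  136→143: 7 bp
  143→0 (wrap): 156-143+0 = 13 bp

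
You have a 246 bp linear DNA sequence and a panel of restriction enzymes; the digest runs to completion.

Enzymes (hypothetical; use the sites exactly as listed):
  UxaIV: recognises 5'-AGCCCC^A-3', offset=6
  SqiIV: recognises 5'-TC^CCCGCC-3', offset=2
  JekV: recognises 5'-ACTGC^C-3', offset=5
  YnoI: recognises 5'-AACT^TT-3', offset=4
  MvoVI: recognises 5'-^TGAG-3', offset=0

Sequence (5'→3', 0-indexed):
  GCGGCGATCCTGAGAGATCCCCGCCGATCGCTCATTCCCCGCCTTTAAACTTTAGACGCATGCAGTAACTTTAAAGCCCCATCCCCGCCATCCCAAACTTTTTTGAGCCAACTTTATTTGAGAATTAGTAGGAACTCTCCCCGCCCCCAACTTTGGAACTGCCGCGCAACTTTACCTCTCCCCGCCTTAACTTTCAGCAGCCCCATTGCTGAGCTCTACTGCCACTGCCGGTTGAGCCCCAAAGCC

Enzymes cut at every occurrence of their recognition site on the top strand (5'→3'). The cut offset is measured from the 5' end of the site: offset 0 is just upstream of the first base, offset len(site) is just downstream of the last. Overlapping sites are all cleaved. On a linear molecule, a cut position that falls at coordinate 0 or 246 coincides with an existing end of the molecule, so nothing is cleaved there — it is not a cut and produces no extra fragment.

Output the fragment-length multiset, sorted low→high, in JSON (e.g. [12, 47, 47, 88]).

[3,4,4,5,5,6,6,8,9,9,9,10,10,10,10,12,12,13,13,14,16,18,19,21]

Per-enzyme occurrences:
  UxaIV AGCCCCA/6: at [74, 198, 234] ⇒ [80, 204, 240]
  SqiIV TCCCCGCC/2: at [17, 35, 81, 137, 178] ⇒ [19, 37, 83, 139, 180]
  JekV ACTGCC/5: at [157, 217, 223] ⇒ [162, 222, 228]
  YnoI AACTTT/4: at [47, 66, 95, 109, 148, 167, 188] ⇒ [51, 70, 99, 113, 152, 171, 192]
  MvoVI TGAG/0: at [10, 103, 118, 209, 232] ⇒ [10, 103, 118, 209, 232]

Pooled cuts: [10, 19, 37, 51, 70, 80, 83, 99, 103, 113, 118, 139, 152, 162, 171, 180, 192, 204, 209, 222, 228, 232, 240]

Fragment lengths:
  [0,10): 10 bp
  [10,19): 9 bp
  [19,37): 18 bp
  [37,51): 14 bp
  [51,70): 19 bp
  [70,80): 10 bp
  [80,83): 3 bp
  [83,99): 16 bp
  [99,103): 4 bp
  [103,113): 10 bp
  [113,118): 5 bp
  [118,139): 21 bp
  [139,152): 13 bp
  [152,162): 10 bp
  [162,171): 9 bp
  [171,180): 9 bp
  [180,192): 12 bp
  [192,204): 12 bp
  [204,209): 5 bp
  [209,222): 13 bp
  [222,228): 6 bp
  [228,232): 4 bp
  [232,240): 8 bp
  [240,246): 6 bp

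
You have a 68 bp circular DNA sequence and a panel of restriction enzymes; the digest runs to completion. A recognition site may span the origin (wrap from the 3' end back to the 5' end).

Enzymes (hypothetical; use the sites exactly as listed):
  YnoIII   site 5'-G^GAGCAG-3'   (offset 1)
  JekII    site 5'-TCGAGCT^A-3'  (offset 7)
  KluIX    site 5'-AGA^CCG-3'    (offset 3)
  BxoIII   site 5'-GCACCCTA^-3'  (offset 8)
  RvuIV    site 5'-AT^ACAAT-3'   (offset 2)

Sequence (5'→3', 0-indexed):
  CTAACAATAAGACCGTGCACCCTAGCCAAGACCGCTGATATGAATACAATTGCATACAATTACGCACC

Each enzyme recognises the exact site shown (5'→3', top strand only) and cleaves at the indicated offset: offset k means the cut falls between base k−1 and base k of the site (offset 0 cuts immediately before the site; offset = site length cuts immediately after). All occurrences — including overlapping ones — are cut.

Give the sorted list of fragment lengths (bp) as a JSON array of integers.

Per-enzyme occurrences:
  YnoIII (GGAGCAG, off=1): no sites
  JekII (TCGAGCTA, off=7): no sites
  KluIX (AGACCG, off=3): starts [9, 28] → cuts [12, 31]
  BxoIII (GCACCCTA, off=8): starts [16, 63] → cuts [3, 24]
  RvuIV (ATACAAT, off=2): starts [43, 53] → cuts [45, 55]

Pooled cuts: [3, 12, 24, 31, 45, 55]

Fragment lengths:
  3→12: 9 bp
  12→24: 12 bp
  24→31: 7 bp
  31→45: 14 bp
  45→55: 10 bp
  55→3 (wrap): 68-55+3 = 16 bp

[7,9,10,12,14,16]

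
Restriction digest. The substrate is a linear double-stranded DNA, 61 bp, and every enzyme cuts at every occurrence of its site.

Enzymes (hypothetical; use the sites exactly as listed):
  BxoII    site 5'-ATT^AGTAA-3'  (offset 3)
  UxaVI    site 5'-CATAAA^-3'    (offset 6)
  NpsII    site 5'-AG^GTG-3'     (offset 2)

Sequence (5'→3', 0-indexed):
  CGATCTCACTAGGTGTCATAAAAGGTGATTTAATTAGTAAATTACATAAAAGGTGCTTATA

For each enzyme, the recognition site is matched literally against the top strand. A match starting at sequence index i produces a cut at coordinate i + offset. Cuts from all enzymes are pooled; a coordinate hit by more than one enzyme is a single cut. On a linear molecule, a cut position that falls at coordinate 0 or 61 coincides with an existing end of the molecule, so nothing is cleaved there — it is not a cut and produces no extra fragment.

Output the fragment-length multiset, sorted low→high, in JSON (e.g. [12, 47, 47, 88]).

[2,2,9,10,11,12,15]

Per-enzyme occurrences:
  BxoII (ATTAGTAA, off=3): starts [32] → cuts [35]
  UxaVI (CATAAA, off=6): starts [16, 44] → cuts [22, 50]
  NpsII (AGGTG, off=2): starts [10, 22, 50] → cuts [12, 24, 52]

Pooled cuts: [12, 22, 24, 35, 50, 52]

Fragments:
  [0,12): 12 bp
  [12,22): 10 bp
  [22,24): 2 bp
  [24,35): 11 bp
  [35,50): 15 bp
  [50,52): 2 bp
  [52,61): 9 bp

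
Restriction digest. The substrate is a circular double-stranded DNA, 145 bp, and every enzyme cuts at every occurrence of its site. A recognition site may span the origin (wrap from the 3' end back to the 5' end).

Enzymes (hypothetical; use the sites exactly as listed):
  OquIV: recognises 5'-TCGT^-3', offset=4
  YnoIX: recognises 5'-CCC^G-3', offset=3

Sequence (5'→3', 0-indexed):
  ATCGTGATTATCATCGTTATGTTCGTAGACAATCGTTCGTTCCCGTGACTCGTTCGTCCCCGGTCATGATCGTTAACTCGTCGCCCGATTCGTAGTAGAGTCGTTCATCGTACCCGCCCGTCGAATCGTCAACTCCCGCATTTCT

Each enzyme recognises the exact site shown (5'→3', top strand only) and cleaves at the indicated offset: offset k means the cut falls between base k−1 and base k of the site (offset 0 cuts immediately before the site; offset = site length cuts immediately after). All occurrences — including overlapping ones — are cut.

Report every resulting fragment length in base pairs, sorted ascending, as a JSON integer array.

[4,4,4,4,4,4,5,7,7,8,8,9,9,10,10,11,12,12,13]

Scan for sites:
  OquIV TCGT/4: at [1, 13, 22, 32, 36, 49, 53, 69, 77, 89, 100, 107, 125] ⇒ [5, 17, 26, 36, 40, 53, 57, 73, 81, 93, 104, 111, 129]
  YnoIX CCCG/3: at [41, 58, 83, 112, 116, 134] ⇒ [44, 61, 86, 115, 119, 137]

Pooled cuts: [5, 17, 26, 36, 40, 44, 53, 57, 61, 73, 81, 86, 93, 104, 111, 115, 119, 129, 137]

Fragments:
  5→17: 12 bp
  17→26: 9 bp
  26→36: 10 bp
  36→40: 4 bp
  40→44: 4 bp
  44→53: 9 bp
  53→57: 4 bp
  57→61: 4 bp
  61→73: 12 bp
  73→81: 8 bp
  81→86: 5 bp
  86→93: 7 bp
  93→104: 11 bp
  104→111: 7 bp
  111→115: 4 bp
  115→119: 4 bp
  119→129: 10 bp
  129→137: 8 bp
  137→5 (wrap): 145-137+5 = 13 bp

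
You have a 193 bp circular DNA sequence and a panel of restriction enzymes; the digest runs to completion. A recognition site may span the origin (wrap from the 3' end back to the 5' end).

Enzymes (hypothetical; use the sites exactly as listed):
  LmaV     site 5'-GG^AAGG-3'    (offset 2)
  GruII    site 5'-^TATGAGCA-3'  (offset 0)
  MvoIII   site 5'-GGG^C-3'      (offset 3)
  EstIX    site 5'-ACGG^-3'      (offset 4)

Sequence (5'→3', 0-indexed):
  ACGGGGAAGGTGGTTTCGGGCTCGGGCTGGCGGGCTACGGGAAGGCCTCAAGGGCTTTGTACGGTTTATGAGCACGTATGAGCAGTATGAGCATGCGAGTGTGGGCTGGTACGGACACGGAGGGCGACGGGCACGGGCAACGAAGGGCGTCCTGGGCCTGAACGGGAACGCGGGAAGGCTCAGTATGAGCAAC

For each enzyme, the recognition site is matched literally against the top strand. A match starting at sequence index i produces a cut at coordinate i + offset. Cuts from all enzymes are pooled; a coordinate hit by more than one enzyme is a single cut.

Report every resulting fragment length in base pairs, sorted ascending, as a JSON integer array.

[1,1,1,2,2,4,5,6,6,6,6,8,9,9,9,9,9,9,10,10,10,13,14,14,20]

Site scan:
  LmaV (GGAAGG, off=2): starts [4, 39, 172] → cuts [6, 41, 174]
  GruII (TATGAGCA, off=0): starts [66, 76, 85, 183] → cuts [66, 76, 85, 183]
  MvoIII (GGGC, off=3): starts [17, 23, 31, 51, 102, 121, 128, 134, 144, 153] → cuts [20, 26, 34, 54, 105, 124, 131, 137, 147, 156]
  EstIX (ACGG, off=4): starts [0, 36, 60, 110, 116, 126, 132, 161] → cuts [4, 40, 64, 114, 120, 130, 136, 165]

All cut coordinates (distinct, sorted): [4, 6, 20, 26, 34, 40, 41, 54, 64, 66, 76, 85, 105, 114, 120, 124, 130, 131, 136, 137, 147, 156, 165, 174, 183]

Fragments:
  4→6: 2 bp
  6→20: 14 bp
  20→26: 6 bp
  26→34: 8 bp
  34→40: 6 bp
  40→41: 1 bp
  41→54: 13 bp
  54→64: 10 bp
  64→66: 2 bp
  66→76: 10 bp
  76→85: 9 bp
  85→105: 20 bp
  105→114: 9 bp
  114→120: 6 bp
  120→124: 4 bp
  124→130: 6 bp
  130→131: 1 bp
  131→136: 5 bp
  136→137: 1 bp
  137→147: 10 bp
  147→156: 9 bp
  156→165: 9 bp
  165→174: 9 bp
  174→183: 9 bp
  183→4 (wrap): 193-183+4 = 14 bp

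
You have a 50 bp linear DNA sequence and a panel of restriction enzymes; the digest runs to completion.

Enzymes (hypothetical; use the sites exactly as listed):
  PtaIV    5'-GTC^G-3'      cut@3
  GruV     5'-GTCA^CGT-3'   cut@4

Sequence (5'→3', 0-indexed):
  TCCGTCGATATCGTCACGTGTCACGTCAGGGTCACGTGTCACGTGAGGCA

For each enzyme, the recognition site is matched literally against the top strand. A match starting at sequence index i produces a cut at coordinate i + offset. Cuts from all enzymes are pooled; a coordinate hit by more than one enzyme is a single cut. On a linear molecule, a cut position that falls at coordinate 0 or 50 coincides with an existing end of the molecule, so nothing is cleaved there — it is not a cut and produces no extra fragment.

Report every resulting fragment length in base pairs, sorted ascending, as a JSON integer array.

Per-enzyme occurrences:
  PtaIV (GTCG, off=3): starts [3] → cuts [6]
  GruV (GTCACGT, off=4): starts [12, 19, 30, 37] → cuts [16, 23, 34, 41]

Pooled cuts: [6, 16, 23, 34, 41]

Fragment lengths:
  [0,6): 6 bp
  [6,16): 10 bp
  [16,23): 7 bp
  [23,34): 11 bp
  [34,41): 7 bp
  [41,50): 9 bp

[6,7,7,9,10,11]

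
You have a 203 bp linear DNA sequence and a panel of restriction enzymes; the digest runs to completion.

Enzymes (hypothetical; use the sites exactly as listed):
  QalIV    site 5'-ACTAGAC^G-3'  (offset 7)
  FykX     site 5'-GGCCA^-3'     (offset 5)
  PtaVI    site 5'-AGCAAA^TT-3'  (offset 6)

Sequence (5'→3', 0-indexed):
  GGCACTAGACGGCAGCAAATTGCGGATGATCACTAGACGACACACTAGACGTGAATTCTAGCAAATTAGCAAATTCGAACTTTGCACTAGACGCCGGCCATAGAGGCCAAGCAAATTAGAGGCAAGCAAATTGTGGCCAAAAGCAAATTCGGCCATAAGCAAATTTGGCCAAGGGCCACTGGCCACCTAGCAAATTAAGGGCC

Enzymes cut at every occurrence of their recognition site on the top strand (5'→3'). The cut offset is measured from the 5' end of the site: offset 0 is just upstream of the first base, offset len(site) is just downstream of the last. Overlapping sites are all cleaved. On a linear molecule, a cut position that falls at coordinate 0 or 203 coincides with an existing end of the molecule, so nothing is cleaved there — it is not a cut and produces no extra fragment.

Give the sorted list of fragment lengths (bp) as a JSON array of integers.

Per-enzyme occurrences:
  QalIV ACTAGACG/7: at [3, 31, 43, 85] ⇒ [10, 38, 50, 92]
  FykX GGCCA/5: at [95, 104, 134, 150, 166, 173, 180] ⇒ [100, 109, 139, 155, 171, 178, 185]
  PtaVI AGCAAATT/6: at [13, 59, 67, 109, 124, 141, 157, 188] ⇒ [19, 65, 73, 115, 130, 147, 163, 194]

All cut coordinates (distinct, sorted): [10, 19, 38, 50, 65, 73, 92, 100, 109, 115, 130, 139, 147, 155, 163, 171, 178, 185, 194]

Fragments:
  [0,10): 10 bp
  [10,19): 9 bp
  [19,38): 19 bp
  [38,50): 12 bp
  [50,65): 15 bp
  [65,73): 8 bp
  [73,92): 19 bp
  [92,100): 8 bp
  [100,109): 9 bp
  [109,115): 6 bp
  [115,130): 15 bp
  [130,139): 9 bp
  [139,147): 8 bp
  [147,155): 8 bp
  [155,163): 8 bp
  [163,171): 8 bp
  [171,178): 7 bp
  [178,185): 7 bp
  [185,194): 9 bp
  [194,203): 9 bp

[6,7,7,8,8,8,8,8,8,9,9,9,9,9,10,12,15,15,19,19]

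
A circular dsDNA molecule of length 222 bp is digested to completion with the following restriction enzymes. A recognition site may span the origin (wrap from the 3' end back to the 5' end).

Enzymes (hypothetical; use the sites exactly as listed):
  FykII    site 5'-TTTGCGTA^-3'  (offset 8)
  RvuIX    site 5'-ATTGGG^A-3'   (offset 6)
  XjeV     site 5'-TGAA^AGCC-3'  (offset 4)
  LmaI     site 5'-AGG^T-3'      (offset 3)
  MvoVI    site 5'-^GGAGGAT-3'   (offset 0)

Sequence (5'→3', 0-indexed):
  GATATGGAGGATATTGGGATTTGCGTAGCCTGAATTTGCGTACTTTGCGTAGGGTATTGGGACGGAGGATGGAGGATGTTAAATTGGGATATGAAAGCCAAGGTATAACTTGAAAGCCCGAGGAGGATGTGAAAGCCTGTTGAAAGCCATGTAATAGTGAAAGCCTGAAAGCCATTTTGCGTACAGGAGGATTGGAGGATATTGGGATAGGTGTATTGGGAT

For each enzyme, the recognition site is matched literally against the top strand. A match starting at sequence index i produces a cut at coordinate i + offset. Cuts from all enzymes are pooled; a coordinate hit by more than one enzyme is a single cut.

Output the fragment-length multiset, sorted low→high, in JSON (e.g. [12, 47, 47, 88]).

[2,2,5,7,7,7,7,8,8,8,9,9,9,10,11,11,12,13,13,14,15,17,18]

Per-enzyme occurrences:
  FykII (TTTGCGTA, off=8): starts [19, 34, 43, 175] → cuts [27, 42, 51, 183]
  RvuIX (ATTGGGA, off=6): starts [12, 55, 82, 200, 214] → cuts [18, 61, 88, 206, 220]
  XjeV (TGAAAGCC, off=4): starts [91, 110, 129, 140, 157, 165] → cuts [95, 114, 133, 144, 161, 169]
  LmaI (AGGT, off=3): starts [100, 208] → cuts [103, 211]
  MvoVI (GGAGGAT, off=0): starts [5, 63, 70, 121, 185, 193] → cuts [5, 63, 70, 121, 185, 193]

Pooled cuts: [5, 18, 27, 42, 51, 61, 63, 70, 88, 95, 103, 114, 121, 133, 144, 161, 169, 183, 185, 193, 206, 211, 220]

Fragments:
  5→18: 13 bp
  18→27: 9 bp
  27→42: 15 bp
  42→51: 9 bp
  51→61: 10 bp
  61→63: 2 bp
  63→70: 7 bp
  70→88: 18 bp
  88→95: 7 bp
  95→103: 8 bp
  103→114: 11 bp
  114→121: 7 bp
  121→133: 12 bp
  133→144: 11 bp
  144→161: 17 bp
  161→169: 8 bp
  169→183: 14 bp
  183→185: 2 bp
  185→193: 8 bp
  193→206: 13 bp
  206→211: 5 bp
  211→220: 9 bp
  220→5 (wrap): 222-220+5 = 7 bp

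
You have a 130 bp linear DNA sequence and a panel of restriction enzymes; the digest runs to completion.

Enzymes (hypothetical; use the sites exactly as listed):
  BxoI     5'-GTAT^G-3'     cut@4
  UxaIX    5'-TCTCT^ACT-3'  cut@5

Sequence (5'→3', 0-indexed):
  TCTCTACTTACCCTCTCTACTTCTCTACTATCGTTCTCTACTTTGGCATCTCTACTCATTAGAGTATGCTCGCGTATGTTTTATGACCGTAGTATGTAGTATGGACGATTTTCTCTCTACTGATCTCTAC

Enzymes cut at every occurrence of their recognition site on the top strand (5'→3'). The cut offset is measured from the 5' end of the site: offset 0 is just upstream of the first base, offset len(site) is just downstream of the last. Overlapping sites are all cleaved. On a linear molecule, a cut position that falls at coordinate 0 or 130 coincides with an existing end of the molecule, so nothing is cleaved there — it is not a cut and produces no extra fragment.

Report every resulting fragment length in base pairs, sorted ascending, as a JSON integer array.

Per-enzyme occurrences:
  BxoI (GTATG, off=4): starts [63, 73, 91, 98] → cuts [67, 77, 95, 102]
  UxaIX (TCTCTACT, off=5): starts [0, 13, 21, 34, 48, 113] → cuts [5, 18, 26, 39, 53, 118]

All cut coordinates (distinct, sorted): [5, 18, 26, 39, 53, 67, 77, 95, 102, 118]

Fragments:
  [0,5): 5 bp
  [5,18): 13 bp
  [18,26): 8 bp
  [26,39): 13 bp
  [39,53): 14 bp
  [53,67): 14 bp
  [67,77): 10 bp
  [77,95): 18 bp
  [95,102): 7 bp
  [102,118): 16 bp
  [118,130): 12 bp

[5,7,8,10,12,13,13,14,14,16,18]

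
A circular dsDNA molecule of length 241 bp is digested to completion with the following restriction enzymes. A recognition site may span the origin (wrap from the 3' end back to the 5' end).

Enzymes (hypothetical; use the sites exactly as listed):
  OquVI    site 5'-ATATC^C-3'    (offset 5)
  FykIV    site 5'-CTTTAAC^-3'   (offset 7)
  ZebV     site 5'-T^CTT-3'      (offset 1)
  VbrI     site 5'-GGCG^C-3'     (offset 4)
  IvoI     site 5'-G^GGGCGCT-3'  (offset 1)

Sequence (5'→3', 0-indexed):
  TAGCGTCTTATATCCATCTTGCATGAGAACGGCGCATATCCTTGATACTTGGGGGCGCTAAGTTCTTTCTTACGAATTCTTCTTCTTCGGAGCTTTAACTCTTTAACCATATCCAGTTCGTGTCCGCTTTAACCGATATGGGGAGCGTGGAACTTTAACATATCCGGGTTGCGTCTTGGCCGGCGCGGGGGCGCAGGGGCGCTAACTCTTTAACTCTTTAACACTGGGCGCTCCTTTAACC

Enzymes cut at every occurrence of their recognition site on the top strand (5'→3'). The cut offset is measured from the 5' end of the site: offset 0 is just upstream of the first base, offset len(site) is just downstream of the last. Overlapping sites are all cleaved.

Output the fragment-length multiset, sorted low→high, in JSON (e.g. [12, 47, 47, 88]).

Per-enzyme occurrences:
  OquVI ATATCC/5: at [9, 35, 108, 159] ⇒ [14, 40, 113, 164]
  FykIV CTTTAAC/7: at [92, 100, 126, 152, 207, 215, 233] ⇒ [99, 107, 133, 159, 214, 222, 240]
  ZebV TCTT/1: at [5, 16, 63, 67, 77, 80, 83, 99, 173, 206, 214] ⇒ [6, 17, 64, 68, 78, 81, 84, 100, 174, 207, 215]
  VbrI GGCGC/4: at [30, 53, 181, 189, 197, 226] ⇒ [34, 57, 185, 193, 201, 230]
  IvoI GGGGCGCT/1: at [51, 195] ⇒ [52, 196]

All cut coordinates (distinct, sorted): [6, 14, 17, 34, 40, 52, 57, 64, 68, 78, 81, 84, 99, 100, 107, 113, 133, 159, 164, 174, 185, 193, 196, 201, 207, 214, 215, 222, 230, 240]

Fragments:
  6→14: 8 bp
  14→17: 3 bp
  17→34: 17 bp
  34→40: 6 bp
  40→52: 12 bp
  52→57: 5 bp
  57→64: 7 bp
  64→68: 4 bp
  68→78: 10 bp
  78→81: 3 bp
  81→84: 3 bp
  84→99: 15 bp
  99→100: 1 bp
  100→107: 7 bp
  107→113: 6 bp
  113→133: 20 bp
  133→159: 26 bp
  159→164: 5 bp
  164→174: 10 bp
  174→185: 11 bp
  185→193: 8 bp
  193→196: 3 bp
  196→201: 5 bp
  201→207: 6 bp
  207→214: 7 bp
  214→215: 1 bp
  215→222: 7 bp
  222→230: 8 bp
  230→240: 10 bp
  240→6 (wrap): 241-240+6 = 7 bp

[1,1,3,3,3,3,4,5,5,5,6,6,6,7,7,7,7,7,8,8,8,10,10,10,11,12,15,17,20,26]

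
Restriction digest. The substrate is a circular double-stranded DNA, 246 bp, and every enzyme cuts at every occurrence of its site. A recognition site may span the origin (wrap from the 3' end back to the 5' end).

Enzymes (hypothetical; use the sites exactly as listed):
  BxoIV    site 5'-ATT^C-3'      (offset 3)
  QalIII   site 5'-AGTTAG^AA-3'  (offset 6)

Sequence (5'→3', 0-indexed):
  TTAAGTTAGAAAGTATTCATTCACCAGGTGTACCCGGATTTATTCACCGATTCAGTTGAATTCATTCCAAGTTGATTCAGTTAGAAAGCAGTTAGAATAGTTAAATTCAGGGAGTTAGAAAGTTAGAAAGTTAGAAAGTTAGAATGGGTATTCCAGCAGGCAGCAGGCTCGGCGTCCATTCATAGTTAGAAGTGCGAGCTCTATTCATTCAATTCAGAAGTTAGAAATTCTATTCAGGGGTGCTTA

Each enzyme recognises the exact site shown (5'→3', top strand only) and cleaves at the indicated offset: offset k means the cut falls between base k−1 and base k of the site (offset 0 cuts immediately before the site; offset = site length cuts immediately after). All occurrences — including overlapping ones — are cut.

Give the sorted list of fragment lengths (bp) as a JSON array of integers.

[4,4,4,5,5,5,7,8,8,8,8,8,9,10,10,10,11,11,11,12,16,21,23,28]

Per-enzyme occurrences:
  BxoIV ATTC/3: at [14, 18, 41, 49, 59, 63, 74, 104, 149, 177, 202, 206, 211, 226, 231] ⇒ [17, 21, 44, 52, 62, 66, 77, 107, 152, 180, 205, 209, 214, 229, 234]
  QalIII AGTTAGAA/6: at [3, 78, 89, 112, 120, 128, 136, 183, 218] ⇒ [9, 84, 95, 118, 126, 134, 142, 189, 224]

All cut coordinates (distinct, sorted): [9, 17, 21, 44, 52, 62, 66, 77, 84, 95, 107, 118, 126, 134, 142, 152, 180, 189, 205, 209, 214, 224, 229, 234]

Fragment lengths:
  9→17: 8 bp
  17→21: 4 bp
  21→44: 23 bp
  44→52: 8 bp
  52→62: 10 bp
  62→66: 4 bp
  66→77: 11 bp
  77→84: 7 bp
  84→95: 11 bp
  95→107: 12 bp
  107→118: 11 bp
  118→126: 8 bp
  126→134: 8 bp
  134→142: 8 bp
  142→152: 10 bp
  152→180: 28 bp
  180→189: 9 bp
  189→205: 16 bp
  205→209: 4 bp
  209→214: 5 bp
  214→224: 10 bp
  224→229: 5 bp
  229→234: 5 bp
  234→9 (wrap): 246-234+9 = 21 bp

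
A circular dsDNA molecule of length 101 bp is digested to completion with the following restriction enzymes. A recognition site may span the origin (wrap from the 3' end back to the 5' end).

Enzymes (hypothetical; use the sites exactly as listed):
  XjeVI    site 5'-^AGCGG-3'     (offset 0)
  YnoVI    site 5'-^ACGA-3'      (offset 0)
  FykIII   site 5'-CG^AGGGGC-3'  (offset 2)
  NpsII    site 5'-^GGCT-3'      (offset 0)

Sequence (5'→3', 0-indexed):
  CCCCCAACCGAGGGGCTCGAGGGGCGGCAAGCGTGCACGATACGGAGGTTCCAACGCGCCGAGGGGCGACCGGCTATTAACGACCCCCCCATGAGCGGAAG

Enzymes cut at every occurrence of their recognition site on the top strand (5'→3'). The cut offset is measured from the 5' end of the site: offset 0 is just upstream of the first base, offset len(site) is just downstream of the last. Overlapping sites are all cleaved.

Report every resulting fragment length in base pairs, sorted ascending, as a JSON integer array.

[3,6,8,10,14,17,18,25]

Site scan:
  XjeVI AGCGG/0: at [93] ⇒ [93]
  YnoVI ACGA/0: at [36, 79] ⇒ [36, 79]
  FykIII CGAGGGGC/2: at [8, 17, 59] ⇒ [10, 19, 61]
  NpsII GGCT/0: at [13, 71] ⇒ [13, 71]

Pooled cuts: [10, 13, 19, 36, 61, 71, 79, 93]

Fragment lengths:
  10→13: 3 bp
  13→19: 6 bp
  19→36: 17 bp
  36→61: 25 bp
  61→71: 10 bp
  71→79: 8 bp
  79→93: 14 bp
  93→10 (wrap): 101-93+10 = 18 bp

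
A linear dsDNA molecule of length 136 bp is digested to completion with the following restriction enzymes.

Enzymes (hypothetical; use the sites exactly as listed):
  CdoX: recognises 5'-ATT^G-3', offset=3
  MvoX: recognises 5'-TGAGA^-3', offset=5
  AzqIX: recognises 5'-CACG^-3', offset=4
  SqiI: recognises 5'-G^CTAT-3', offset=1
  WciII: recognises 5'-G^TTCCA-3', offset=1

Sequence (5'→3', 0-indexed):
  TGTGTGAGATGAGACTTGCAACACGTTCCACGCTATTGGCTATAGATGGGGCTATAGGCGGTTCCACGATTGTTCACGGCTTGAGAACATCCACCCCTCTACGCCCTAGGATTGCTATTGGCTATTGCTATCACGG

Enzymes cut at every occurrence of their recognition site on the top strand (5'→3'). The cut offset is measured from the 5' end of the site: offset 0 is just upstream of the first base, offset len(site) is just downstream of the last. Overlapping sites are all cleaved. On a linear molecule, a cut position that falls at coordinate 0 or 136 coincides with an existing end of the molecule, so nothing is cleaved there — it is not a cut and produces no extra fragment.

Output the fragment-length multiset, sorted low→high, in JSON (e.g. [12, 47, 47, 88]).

[1,1,1,2,2,3,5,5,5,5,7,7,7,8,8,9,10,11,12,27]

Scan for sites:
  CdoX ATTG/3: at [34, 68, 110, 116, 123] ⇒ [37, 71, 113, 119, 126]
  MvoX TGAGA/5: at [4, 9, 81] ⇒ [9, 14, 86]
  AzqIX CACG/4: at [21, 28, 64, 74, 131] ⇒ [25, 32, 68, 78, 135]
  SqiI GCTAT/1: at [31, 38, 50, 113, 120, 126] ⇒ [32, 39, 51, 114, 121, 127]
  WciII GTTCCA/1: at [24, 60] ⇒ [25, 61]

All cut coordinates (distinct, sorted): [9, 14, 25, 32, 37, 39, 51, 61, 68, 71, 78, 86, 113, 114, 119, 121, 126, 127, 135]

Fragments:
  [0,9): 9 bp
  [9,14): 5 bp
  [14,25): 11 bp
  [25,32): 7 bp
  [32,37): 5 bp
  [37,39): 2 bp
  [39,51): 12 bp
  [51,61): 10 bp
  [61,68): 7 bp
  [68,71): 3 bp
  [71,78): 7 bp
  [78,86): 8 bp
  [86,113): 27 bp
  [113,114): 1 bp
  [114,119): 5 bp
  [119,121): 2 bp
  [121,126): 5 bp
  [126,127): 1 bp
  [127,135): 8 bp
  [135,136): 1 bp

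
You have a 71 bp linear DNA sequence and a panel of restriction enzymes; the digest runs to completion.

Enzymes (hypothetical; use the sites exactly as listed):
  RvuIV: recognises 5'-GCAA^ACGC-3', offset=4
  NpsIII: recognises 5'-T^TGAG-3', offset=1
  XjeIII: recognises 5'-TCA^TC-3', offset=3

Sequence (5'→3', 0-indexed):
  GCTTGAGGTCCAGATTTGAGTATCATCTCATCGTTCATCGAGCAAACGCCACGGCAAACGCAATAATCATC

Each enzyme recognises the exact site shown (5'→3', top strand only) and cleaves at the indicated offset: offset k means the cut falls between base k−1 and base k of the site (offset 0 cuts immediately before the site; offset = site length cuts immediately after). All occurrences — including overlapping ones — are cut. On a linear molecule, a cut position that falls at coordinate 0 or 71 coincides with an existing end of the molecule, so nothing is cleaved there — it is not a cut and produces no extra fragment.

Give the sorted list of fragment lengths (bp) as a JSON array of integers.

[2,3,5,7,8,9,12,12,13]

Scan for sites:
  RvuIV GCAAACGC/4: at [41, 53] ⇒ [45, 57]
  NpsIII TTGAG/1: at [2, 15] ⇒ [3, 16]
  XjeIII TCATC/3: at [22, 27, 34, 66] ⇒ [25, 30, 37, 69]

All cut coordinates (distinct, sorted): [3, 16, 25, 30, 37, 45, 57, 69]

Fragments:
  [0,3): 3 bp
  [3,16): 13 bp
  [16,25): 9 bp
  [25,30): 5 bp
  [30,37): 7 bp
  [37,45): 8 bp
  [45,57): 12 bp
  [57,69): 12 bp
  [69,71): 2 bp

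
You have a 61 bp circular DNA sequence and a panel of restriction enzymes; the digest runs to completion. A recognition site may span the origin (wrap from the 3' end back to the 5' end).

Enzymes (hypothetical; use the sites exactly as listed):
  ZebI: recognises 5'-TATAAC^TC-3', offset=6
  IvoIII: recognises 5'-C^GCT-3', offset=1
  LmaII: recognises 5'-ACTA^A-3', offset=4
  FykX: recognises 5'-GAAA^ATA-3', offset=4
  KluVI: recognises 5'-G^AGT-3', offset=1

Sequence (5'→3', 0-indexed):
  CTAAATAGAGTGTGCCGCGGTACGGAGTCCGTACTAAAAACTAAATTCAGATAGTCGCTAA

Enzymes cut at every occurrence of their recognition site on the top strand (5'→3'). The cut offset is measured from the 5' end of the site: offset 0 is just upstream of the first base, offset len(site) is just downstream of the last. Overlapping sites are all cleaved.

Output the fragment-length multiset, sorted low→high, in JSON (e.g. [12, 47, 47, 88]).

Per-enzyme occurrences:
  ZebI (TATAACTC, off=6): no sites
  IvoIII CGCT/1: at [55] ⇒ [56]
  LmaII ACTAA/4: at [32, 39, 60] ⇒ [3, 36, 43]
  FykX (GAAAATA, off=4): no sites
  KluVI GAGT/1: at [7, 24] ⇒ [8, 25]

All cut coordinates (distinct, sorted): [3, 8, 25, 36, 43, 56]

Fragments:
  3→8: 5 bp
  8→25: 17 bp
  25→36: 11 bp
  36→43: 7 bp
  43→56: 13 bp
  56→3 (wrap): 61-56+3 = 8 bp

[5,7,8,11,13,17]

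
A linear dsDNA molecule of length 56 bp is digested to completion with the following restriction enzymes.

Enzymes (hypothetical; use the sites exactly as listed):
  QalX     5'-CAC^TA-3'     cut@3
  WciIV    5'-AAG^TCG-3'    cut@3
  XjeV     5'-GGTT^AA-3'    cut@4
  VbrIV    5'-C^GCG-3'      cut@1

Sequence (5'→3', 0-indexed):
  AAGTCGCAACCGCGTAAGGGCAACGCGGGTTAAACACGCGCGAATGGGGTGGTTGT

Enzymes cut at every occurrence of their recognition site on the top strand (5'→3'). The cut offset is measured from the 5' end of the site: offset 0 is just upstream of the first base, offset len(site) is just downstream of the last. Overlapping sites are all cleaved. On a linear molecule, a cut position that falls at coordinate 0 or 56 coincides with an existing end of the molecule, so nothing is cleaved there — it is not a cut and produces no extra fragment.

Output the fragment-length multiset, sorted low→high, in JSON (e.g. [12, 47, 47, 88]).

Scan for sites:
  QalX (CACTA, off=3): no sites
  WciIV AAGTCG/3: at [0] ⇒ [3]
  XjeV GGTTAA/4: at [27] ⇒ [31]
  VbrIV CGCG/1: at [10, 23, 36, 38] ⇒ [11, 24, 37, 39]

All cut coordinates (distinct, sorted): [3, 11, 24, 31, 37, 39]

Fragment lengths:
  [0,3): 3 bp
  [3,11): 8 bp
  [11,24): 13 bp
  [24,31): 7 bp
  [31,37): 6 bp
  [37,39): 2 bp
  [39,56): 17 bp

[2,3,6,7,8,13,17]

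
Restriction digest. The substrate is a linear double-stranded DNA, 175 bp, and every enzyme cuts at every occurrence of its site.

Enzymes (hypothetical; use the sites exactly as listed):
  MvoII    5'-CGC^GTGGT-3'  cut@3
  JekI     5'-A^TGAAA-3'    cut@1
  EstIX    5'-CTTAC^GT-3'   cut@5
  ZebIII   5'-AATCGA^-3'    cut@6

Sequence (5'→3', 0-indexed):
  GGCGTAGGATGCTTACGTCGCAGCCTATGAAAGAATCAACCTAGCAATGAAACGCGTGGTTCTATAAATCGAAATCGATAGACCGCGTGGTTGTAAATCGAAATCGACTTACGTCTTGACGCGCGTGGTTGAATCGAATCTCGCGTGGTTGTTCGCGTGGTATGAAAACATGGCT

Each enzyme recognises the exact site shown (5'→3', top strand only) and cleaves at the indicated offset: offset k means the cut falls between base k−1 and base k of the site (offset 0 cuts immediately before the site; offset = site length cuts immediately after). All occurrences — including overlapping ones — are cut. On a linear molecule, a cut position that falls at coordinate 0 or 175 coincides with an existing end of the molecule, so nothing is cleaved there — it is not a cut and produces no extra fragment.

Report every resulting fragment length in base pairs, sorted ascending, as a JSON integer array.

[5,6,6,6,7,8,8,11,12,12,13,13,15,16,17,20]

Per-enzyme occurrences:
  MvoII CGCGTGGT/3: at [52, 83, 121, 141, 153] ⇒ [55, 86, 124, 144, 156]
  JekI ATGAAA/1: at [26, 46, 161] ⇒ [27, 47, 162]
  EstIX CTTACGT/5: at [11, 107] ⇒ [16, 112]
  ZebIII AATCGA/6: at [66, 72, 95, 101, 131] ⇒ [72, 78, 101, 107, 137]

All cut coordinates (distinct, sorted): [16, 27, 47, 55, 72, 78, 86, 101, 107, 112, 124, 137, 144, 156, 162]

Fragments:
  [0,16): 16 bp
  [16,27): 11 bp
  [27,47): 20 bp
  [47,55): 8 bp
  [55,72): 17 bp
  [72,78): 6 bp
  [78,86): 8 bp
  [86,101): 15 bp
  [101,107): 6 bp
  [107,112): 5 bp
  [112,124): 12 bp
  [124,137): 13 bp
  [137,144): 7 bp
  [144,156): 12 bp
  [156,162): 6 bp
  [162,175): 13 bp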